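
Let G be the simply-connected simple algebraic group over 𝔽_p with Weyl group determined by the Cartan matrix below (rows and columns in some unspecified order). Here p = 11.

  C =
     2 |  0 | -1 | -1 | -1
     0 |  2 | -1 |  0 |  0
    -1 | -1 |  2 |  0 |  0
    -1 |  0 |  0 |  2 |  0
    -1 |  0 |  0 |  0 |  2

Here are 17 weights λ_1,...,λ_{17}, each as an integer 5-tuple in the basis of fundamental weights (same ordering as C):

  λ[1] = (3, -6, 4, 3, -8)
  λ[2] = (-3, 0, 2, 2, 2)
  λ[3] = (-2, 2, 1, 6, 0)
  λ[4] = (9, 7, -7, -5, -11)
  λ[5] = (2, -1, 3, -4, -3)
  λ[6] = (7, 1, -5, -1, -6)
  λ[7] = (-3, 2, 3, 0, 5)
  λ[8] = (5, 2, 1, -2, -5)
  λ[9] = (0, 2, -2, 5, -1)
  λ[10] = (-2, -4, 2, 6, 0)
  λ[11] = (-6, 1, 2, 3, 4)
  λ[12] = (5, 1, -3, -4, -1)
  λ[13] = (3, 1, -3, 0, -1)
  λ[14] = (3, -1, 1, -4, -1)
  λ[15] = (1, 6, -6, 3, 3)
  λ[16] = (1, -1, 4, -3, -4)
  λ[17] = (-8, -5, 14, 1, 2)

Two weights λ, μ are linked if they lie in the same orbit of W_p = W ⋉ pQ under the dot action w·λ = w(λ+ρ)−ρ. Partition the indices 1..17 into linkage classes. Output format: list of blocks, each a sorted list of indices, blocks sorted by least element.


Type D_5, rank 5, |W|=1920; reorder rows/cols to standard.

Each λ_j+ρ reduced to Ā_11; 5-tuples below use C's row order:

  λ_1+ρ ↦ (0, 2, 1, 1, 4)
  λ_2+ρ ↦ (2, 1, 1, 1, 1)
  λ_3+ρ ↦ (0, 2, 1, 6, 0)
  λ_4+ρ ↦ (0, 2, 1, 6, 0)
  λ_5+ρ ↦ (2, 0, 2, 1, 0)
  λ_6+ρ ↦ (0, 2, 1, 1, 4)
  λ_7+ρ ↦ (0, 2, 1, 1, 4)
  λ_8+ρ ↦ (0, 2, 1, 1, 4)
  λ_9+ρ ↦ (0, 2, 1, 6, 0)
  λ_10+ρ ↦ (0, 2, 1, 6, 0)
  λ_11+ρ ↦ (2, 0, 2, 1, 0)
  λ_12+ρ ↦ (1, 0, 2, 3, 0)
  λ_13+ρ ↦ (2, 0, 2, 1, 0)
  λ_14+ρ ↦ (1, 0, 2, 3, 0)
  λ_15+ρ ↦ (2, 1, 1, 1, 1)
  λ_16+ρ ↦ (2, 0, 2, 1, 0)
  λ_17+ρ ↦ (2, 0, 2, 1, 0)

Partition of {1..17} into 5 W_11-dot-orbits:

[[1, 6, 7, 8], [2, 15], [3, 4, 9, 10], [5, 11, 13, 16, 17], [12, 14]]


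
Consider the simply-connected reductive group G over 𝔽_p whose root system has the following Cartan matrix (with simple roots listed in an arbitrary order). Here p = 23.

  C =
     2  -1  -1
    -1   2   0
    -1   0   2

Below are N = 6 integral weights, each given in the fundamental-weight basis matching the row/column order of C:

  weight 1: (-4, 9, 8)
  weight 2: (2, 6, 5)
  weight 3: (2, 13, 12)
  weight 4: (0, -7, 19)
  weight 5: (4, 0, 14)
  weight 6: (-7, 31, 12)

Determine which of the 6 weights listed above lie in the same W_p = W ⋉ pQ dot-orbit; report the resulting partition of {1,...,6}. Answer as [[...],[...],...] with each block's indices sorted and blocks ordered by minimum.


Cartan matrix: type A_3 (|W|=24); un-permuting the 3 rows.

Alcove-folded reps (p=23, 6 weights, presented ϖ-order):

  1: (3, 7, 6);  2: (3, 7, 6);  3: (3, 7, 6);  4: (5, 1, 15);  5: (5, 1, 15);  6: (3, 7, 6)

Linkage partition of the 6 weights (2 classes, p=23):

[[1, 2, 3, 6], [4, 5]]


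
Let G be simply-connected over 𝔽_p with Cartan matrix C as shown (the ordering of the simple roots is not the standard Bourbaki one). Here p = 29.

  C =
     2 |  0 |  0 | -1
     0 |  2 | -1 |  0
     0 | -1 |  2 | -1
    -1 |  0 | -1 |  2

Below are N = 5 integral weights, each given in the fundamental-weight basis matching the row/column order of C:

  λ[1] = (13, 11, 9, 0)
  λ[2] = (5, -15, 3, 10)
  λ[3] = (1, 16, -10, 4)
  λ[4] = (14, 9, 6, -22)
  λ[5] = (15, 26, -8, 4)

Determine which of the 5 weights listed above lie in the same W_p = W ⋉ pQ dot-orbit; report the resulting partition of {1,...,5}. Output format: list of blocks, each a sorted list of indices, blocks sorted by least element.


Dynkin diagram of C (from the 6 off-diagonal −1 entries): A_4.

Ā_29 reps of the 5 weights (A_4, coords as presented):

  λ_1+ρ ↦ (6, 4, 10, 1)
  λ_2+ρ ↦ (6, 4, 10, 1)
  λ_3+ρ ↦ (2, 8, 5, 2)
  λ_4+ρ ↦ (6, 4, 10, 1)
  λ_5+ρ ↦ (2, 8, 5, 2)

The 5 indices split into 2 linkage classes (same alcove rep ⇔ same W_29-dot-orbit):

[[1, 2, 4], [3, 5]]


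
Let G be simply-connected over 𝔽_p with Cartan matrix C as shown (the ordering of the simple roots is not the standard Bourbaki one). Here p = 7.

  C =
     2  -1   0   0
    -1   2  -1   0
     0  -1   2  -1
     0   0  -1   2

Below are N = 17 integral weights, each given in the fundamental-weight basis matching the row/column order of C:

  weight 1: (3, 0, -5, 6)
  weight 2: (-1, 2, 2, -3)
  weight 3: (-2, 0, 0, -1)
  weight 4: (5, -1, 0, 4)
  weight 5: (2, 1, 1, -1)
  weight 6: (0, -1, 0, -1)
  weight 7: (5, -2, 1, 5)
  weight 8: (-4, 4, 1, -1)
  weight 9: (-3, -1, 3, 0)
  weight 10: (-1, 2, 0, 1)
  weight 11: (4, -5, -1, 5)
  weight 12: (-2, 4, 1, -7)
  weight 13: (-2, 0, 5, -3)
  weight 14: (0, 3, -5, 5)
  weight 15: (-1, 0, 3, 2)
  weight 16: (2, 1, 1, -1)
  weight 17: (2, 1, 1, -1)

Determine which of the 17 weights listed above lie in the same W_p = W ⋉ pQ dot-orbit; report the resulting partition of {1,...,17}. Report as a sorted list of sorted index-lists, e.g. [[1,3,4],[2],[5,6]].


A_4 Cartan matrix, 4 simple roots permuted; ρ=(1,1,1,1).

W_7-reps of the 17 weights in Ā_7 (same 4-coord order as C):

    1: (0, 3, 1, 2)
    2: (0, 3, 1, 2)
    3: (1, 0, 1, 0)
    4: (1, 0, 1, 0)
    5: (3, 2, 2, 0)
    6: (1, 0, 1, 0)
    7: (1, 0, 1, 0)
    8: (3, 2, 2, 0)
    9: (0, 2, 2, 1)
    10: (0, 3, 1, 2)
    11: (1, 0, 4, 2)
    12: (1, 0, 4, 2)
    13: (1, 0, 4, 2)
    14: (1, 0, 4, 2)
    15: (1, 0, 4, 2)
    16: (3, 2, 2, 0)
    17: (3, 2, 2, 0)

The 17 indices split into 5 linkage classes (same alcove rep ⇔ same W_7-dot-orbit):

[[1, 2, 10], [3, 4, 6, 7], [5, 8, 16, 17], [9], [11, 12, 13, 14, 15]]


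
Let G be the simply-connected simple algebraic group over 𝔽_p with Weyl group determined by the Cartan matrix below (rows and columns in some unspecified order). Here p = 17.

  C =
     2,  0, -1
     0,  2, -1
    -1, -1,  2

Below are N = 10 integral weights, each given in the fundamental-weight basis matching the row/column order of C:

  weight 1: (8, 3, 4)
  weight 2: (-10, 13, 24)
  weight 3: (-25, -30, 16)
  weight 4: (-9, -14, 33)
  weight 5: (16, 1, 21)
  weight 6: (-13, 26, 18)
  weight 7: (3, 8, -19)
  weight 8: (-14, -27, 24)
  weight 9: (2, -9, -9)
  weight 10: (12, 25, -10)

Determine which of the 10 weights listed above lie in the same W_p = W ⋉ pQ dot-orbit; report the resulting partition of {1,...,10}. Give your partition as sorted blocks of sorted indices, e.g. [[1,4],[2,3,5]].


C ↔ A_3 under row/col permutation; |W(A_3)| = 24.

W_17-reps of the 10 weights in Ā_17 (same 3-coord order as C):

  [1] (8, 3, 5)
  [2] (8, 3, 5)
  [3] (5, 10, 2)
  [4] (9, 4, 0)
  [5] (5, 10, 2)
  [6] (5, 10, 2)
  [7] (8, 3, 5)
  [8] (8, 3, 5)
  [9] (8, 3, 5)
  [10] (9, 4, 0)

These 10 weights hit 3 W_17-dot-orbits; sizes (5, 3, 2):

[[1, 2, 7, 8, 9], [3, 5, 6], [4, 10]]


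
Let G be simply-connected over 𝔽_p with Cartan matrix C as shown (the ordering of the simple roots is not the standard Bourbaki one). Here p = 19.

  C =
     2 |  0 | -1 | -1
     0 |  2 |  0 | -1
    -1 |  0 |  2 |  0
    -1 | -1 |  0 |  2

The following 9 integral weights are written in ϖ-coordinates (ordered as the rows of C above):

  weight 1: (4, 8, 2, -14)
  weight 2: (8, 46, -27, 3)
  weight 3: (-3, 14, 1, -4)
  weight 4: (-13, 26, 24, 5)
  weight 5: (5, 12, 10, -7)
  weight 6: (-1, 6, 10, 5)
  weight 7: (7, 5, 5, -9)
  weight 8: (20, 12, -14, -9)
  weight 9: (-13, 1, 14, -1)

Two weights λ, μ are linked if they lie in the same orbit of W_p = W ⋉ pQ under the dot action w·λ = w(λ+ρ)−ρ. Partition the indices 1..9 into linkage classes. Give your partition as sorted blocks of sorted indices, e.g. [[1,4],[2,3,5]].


Type A_4, rank 4, |W|=120; reorder rows/cols to standard.

Each λ_j+ρ reduced to Ā_19; 4-tuples below use C's row order:

  λ_1 → (3, 4, 5, 1)
  λ_2 → (3, 2, 6, 4)
  λ_3 → (0, 10, 3, 2)
  λ_4 → (0, 2, 6, 6)
  λ_5 → (0, 2, 6, 6)
  λ_6 → (0, 2, 6, 6)
  λ_7 → (0, 2, 6, 6)
  λ_8 → (0, 2, 6, 6)
  λ_9 → (0, 10, 3, 2)

Partition of {1..9} into 4 W_19-dot-orbits:

[[1], [2], [3, 9], [4, 5, 6, 7, 8]]


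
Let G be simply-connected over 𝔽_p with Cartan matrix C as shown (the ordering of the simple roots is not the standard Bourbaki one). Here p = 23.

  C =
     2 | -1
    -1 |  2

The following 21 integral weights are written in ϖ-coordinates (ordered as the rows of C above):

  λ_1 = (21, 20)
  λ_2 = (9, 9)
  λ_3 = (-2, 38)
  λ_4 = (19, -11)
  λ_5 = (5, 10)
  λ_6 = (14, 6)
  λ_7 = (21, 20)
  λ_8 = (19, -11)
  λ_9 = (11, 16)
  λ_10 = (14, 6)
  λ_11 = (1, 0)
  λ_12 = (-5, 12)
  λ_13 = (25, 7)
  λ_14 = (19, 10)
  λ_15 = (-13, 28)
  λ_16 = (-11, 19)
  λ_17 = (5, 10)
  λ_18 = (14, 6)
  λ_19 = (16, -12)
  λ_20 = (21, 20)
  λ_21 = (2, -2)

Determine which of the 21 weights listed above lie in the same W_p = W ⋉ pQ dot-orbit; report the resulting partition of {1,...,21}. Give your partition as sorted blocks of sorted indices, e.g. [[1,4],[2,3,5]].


Dynkin diagram of C (from the 2 off-diagonal −1 entries): A_2.

Alcove-folded reps (p=23, 21 weights, presented ϖ-order):

  λ_1+ρ ↦ (2, 1) · λ_2+ρ ↦ (10, 10) · λ_3+ρ ↦ (15, 7) · λ_4+ρ ↦ (10, 10) · λ_5+ρ ↦ (6, 11) · λ_6+ρ ↦ (15, 7) · λ_7+ρ ↦ (2, 1) · λ_8+ρ ↦ (10, 10) · λ_9+ρ ↦ (6, 11) · λ_10+ρ ↦ (15, 7) · λ_11+ρ ↦ (2, 1) · λ_12+ρ ↦ (4, 9) · λ_13+ρ ↦ (12, 3) · λ_14+ρ ↦ (12, 3) · λ_15+ρ ↦ (6, 11) · λ_16+ρ ↦ (10, 10) · λ_17+ρ ↦ (6, 11) · λ_18+ρ ↦ (15, 7) · λ_19+ρ ↦ (6, 11) · λ_20+ρ ↦ (2, 1) · λ_21+ρ ↦ (2, 1)

Partition of {1..21} into 6 W_23-dot-orbits:

[[1, 7, 11, 20, 21], [2, 4, 8, 16], [3, 6, 10, 18], [5, 9, 15, 17, 19], [12], [13, 14]]


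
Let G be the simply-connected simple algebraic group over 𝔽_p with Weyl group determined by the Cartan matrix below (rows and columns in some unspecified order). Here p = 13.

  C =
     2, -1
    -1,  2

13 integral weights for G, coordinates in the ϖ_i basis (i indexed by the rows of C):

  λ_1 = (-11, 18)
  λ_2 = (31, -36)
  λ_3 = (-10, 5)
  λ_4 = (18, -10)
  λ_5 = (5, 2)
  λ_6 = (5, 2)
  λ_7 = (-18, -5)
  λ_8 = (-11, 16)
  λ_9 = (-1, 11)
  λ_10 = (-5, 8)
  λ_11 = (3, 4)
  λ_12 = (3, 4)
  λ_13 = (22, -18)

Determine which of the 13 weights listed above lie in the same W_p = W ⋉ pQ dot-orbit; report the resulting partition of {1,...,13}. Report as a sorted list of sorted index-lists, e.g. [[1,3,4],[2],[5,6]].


Root system A_2: the 2×2 matrix C matches after relabeling.

Alcove-folded reps (p=13, 13 weights, presented ϖ-order):

  [1] (4, 3)
  [2] (4, 3)
  [3] (6, 3)
  [4] (4, 3)
  [5] (6, 3)
  [6] (6, 3)
  [7] (4, 5)
  [8] (6, 3)
  [9] (0, 12)
  [10] (4, 5)
  [11] (4, 5)
  [12] (4, 5)
  [13] (4, 3)

These 13 weights hit 4 W_13-dot-orbits; sizes (4, 4, 4, 1):

[[1, 2, 4, 13], [3, 5, 6, 8], [7, 10, 11, 12], [9]]


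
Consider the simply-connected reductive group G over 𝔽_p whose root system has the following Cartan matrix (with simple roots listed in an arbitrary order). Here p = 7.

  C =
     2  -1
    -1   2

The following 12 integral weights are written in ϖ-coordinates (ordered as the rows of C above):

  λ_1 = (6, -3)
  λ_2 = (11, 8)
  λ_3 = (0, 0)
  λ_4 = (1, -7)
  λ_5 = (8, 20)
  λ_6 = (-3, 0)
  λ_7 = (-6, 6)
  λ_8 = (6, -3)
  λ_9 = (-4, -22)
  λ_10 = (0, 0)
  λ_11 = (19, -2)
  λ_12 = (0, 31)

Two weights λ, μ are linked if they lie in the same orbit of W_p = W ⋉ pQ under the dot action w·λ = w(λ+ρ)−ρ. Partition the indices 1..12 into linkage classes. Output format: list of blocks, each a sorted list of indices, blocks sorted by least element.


C ↔ A_2 under row/col permutation; |W(A_2)| = 6.

λ_j+ρ reflected into Ā_7 (⟨·,θ^∨⟩≤7); 2-tuples as given:

  λ_1 → (5, 2) · λ_2 → (5, 2) · λ_3 → (1, 1) · λ_4 → (4, 2) · λ_5 → (5, 2) · λ_6 → (1, 1) · λ_7 → (5, 2) · λ_8 → (5, 2) · λ_9 → (0, 3) · λ_10 → (1, 1) · λ_11 → (1, 1) · λ_12 → (4, 2)

These 12 weights hit 4 W_7-dot-orbits; sizes (5, 4, 2, 1):

[[1, 2, 5, 7, 8], [3, 6, 10, 11], [4, 12], [9]]


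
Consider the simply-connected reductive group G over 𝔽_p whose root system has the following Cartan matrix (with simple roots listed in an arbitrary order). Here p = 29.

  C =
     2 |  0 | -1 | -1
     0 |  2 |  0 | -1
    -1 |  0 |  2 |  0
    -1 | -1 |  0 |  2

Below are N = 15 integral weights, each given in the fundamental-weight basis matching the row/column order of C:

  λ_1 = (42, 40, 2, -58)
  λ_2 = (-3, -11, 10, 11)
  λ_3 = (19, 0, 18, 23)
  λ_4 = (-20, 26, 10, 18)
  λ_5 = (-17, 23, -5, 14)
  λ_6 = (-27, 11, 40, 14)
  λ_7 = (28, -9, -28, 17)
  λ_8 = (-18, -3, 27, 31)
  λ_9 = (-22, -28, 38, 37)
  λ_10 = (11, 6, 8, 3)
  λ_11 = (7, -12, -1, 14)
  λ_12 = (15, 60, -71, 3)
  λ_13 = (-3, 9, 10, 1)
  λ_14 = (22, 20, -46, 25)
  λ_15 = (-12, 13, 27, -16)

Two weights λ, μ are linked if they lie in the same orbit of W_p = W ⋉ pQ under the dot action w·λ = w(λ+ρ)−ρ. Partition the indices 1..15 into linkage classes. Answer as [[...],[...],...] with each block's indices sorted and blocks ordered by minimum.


C ↔ A_4 under row/col permutation; |W(A_4)| = 120.

λ_j+ρ reflected into Ā_29 (⟨·,θ^∨⟩≤29); 4-tuples as given:

  [1] (14, 11, 2, 1) · [2] (2, 10, 9, 0) · [3] (1, 9, 5, 4) · [4] (2, 10, 9, 0) · [5] (1, 9, 5, 4) · [6] (14, 11, 2, 1) · [7] (2, 10, 9, 0) · [8] (14, 11, 2, 1) · [9] (2, 10, 9, 0) · [10] (12, 4, 6, 4) · [11] (8, 11, 0, 4) · [12] (12, 4, 6, 4) · [13] (2, 10, 9, 0) · [14] (12, 4, 6, 4) · [15] (14, 11, 2, 1)

The 15 indices split into 5 linkage classes (same alcove rep ⇔ same W_29-dot-orbit):

[[1, 6, 8, 15], [2, 4, 7, 9, 13], [3, 5], [10, 12, 14], [11]]


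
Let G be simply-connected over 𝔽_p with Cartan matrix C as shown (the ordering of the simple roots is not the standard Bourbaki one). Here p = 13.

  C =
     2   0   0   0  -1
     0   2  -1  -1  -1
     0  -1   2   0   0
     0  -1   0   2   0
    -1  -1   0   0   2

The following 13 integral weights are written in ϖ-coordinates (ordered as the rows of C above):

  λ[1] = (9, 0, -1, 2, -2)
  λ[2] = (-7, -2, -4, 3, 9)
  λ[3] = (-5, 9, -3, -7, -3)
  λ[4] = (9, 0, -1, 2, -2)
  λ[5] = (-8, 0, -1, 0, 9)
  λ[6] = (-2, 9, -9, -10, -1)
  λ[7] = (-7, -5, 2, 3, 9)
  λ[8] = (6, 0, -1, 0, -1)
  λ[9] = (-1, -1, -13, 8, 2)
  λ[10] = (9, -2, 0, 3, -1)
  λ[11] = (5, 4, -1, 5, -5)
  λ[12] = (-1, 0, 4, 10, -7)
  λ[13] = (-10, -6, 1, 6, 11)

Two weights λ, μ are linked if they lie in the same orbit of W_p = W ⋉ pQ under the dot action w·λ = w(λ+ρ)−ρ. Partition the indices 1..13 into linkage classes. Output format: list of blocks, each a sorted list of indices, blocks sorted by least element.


Type D_5, rank 5, |W|=1920; reorder rows/cols to standard.

Alcove-folded reps (p=13, 13 weights, presented ϖ-order):

  λ_1+ρ ↦ (9, 0, 0, 3, 0) · λ_2+ρ ↦ (6, 3, 1, 0, 0) · λ_3+ρ ↦ (2, 2, 2, 2, 0) · λ_4+ρ ↦ (9, 0, 0, 3, 0) · λ_5+ρ ↦ (7, 1, 0, 1, 0) · λ_6+ρ ↦ (7, 1, 0, 1, 0) · λ_7+ρ ↦ (6, 3, 1, 0, 0) · λ_8+ρ ↦ (7, 1, 0, 1, 0) · λ_9+ρ ↦ (9, 0, 0, 3, 0) · λ_10+ρ ↦ (9, 0, 0, 3, 0) · λ_11+ρ ↦ (1, 0, 0, 6, 1) · λ_12+ρ ↦ (1, 0, 0, 6, 1) · λ_13+ρ ↦ (6, 1, 2, 1, 0)

Partition of {1..13} into 6 W_13-dot-orbits:

[[1, 4, 9, 10], [2, 7], [3], [5, 6, 8], [11, 12], [13]]


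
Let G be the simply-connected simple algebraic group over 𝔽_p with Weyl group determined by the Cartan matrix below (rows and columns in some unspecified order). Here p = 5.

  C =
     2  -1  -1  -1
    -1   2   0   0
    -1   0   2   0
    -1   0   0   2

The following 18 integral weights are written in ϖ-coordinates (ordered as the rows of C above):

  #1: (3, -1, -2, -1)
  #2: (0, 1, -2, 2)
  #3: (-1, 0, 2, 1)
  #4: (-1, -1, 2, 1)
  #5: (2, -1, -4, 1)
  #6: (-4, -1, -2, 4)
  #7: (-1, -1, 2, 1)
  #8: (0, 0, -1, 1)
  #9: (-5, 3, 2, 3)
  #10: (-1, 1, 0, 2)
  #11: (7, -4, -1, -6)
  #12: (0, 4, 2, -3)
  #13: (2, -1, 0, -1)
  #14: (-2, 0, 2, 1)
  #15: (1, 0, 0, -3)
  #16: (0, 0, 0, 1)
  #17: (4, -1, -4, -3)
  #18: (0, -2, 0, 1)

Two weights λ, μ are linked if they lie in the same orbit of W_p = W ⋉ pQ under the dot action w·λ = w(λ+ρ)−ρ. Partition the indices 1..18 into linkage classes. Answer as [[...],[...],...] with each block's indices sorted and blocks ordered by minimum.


D_4 Cartan matrix, 4 simple roots permuted; ρ=(1,1,1,1).

Folding the 18 weights λ_j+ρ into Ā_5 (reps in the given 4-coord order):

  [1] (1, 0, 1, 0)
  [2] (1, 1, 0, 2)
  [3] (1, 0, 2, 1)
  [4] (0, 0, 3, 2)
  [5] (0, 0, 3, 2)
  [6] (1, 1, 0, 2)
  [7] (0, 0, 3, 2)
  [8] (1, 1, 0, 2)
  [9] (1, 0, 1, 0)
  [10] (1, 1, 0, 2)
  [11] (0, 0, 3, 2)
  [12] (0, 1, 1, 2)
  [13] (1, 0, 1, 0)
  [14] (1, 0, 2, 1)
  [15] (0, 1, 1, 2)
  [16] (0, 1, 1, 2)
  [17] (0, 0, 3, 2)
  [18] (0, 1, 1, 2)

These 18 weights hit 5 W_5-dot-orbits; sizes (3, 4, 2, 5, 4):

[[1, 9, 13], [2, 6, 8, 10], [3, 14], [4, 5, 7, 11, 17], [12, 15, 16, 18]]


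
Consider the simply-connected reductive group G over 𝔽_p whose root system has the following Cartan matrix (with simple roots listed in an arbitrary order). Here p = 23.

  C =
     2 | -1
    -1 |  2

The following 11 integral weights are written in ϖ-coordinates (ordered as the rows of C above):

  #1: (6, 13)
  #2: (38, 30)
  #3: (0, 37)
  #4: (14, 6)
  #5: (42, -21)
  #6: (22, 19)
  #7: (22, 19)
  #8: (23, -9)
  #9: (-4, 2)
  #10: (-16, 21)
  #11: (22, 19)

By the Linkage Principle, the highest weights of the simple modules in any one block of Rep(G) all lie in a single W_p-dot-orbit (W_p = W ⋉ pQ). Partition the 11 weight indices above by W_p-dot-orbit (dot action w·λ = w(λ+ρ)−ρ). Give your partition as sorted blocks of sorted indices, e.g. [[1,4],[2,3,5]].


Root system A_2: the 2×2 matrix C matches after relabeling.

Each λ_j+ρ reduced to Ā_23; 2-tuples below use C's row order:

    [1] (7, 14)
    [2] (15, 7)
    [3] (15, 7)
    [4] (15, 7)
    [5] (3, 0)
    [6] (3, 0)
    [7] (3, 0)
    [8] (15, 7)
    [9] (3, 0)
    [10] (15, 7)
    [11] (3, 0)

The 11 indices split into 3 linkage classes (same alcove rep ⇔ same W_23-dot-orbit):

[[1], [2, 3, 4, 8, 10], [5, 6, 7, 9, 11]]


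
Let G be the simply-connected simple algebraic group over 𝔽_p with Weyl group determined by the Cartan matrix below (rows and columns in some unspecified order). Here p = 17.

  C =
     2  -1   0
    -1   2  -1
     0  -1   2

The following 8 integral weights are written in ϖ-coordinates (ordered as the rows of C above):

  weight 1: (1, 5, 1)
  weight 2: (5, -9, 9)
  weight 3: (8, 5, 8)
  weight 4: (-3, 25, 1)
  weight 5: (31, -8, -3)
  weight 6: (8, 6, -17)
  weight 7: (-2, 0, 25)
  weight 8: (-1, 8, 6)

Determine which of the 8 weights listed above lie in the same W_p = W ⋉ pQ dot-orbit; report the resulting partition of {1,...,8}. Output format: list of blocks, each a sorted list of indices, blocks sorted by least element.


Cartan matrix: type A_3 (|W|=24); un-permuting the 3 rows.

Ā_17 reps of the 8 weights (A_3, coords as presented):

  λ_1+ρ ↦ (2, 6, 2);  λ_2+ρ ↦ (2, 6, 2);  λ_3+ρ ↦ (2, 6, 2);  λ_4+ρ ↦ (2, 6, 2);  λ_5+ρ ↦ (2, 6, 2);  λ_6+ρ ↦ (0, 9, 7);  λ_7+ρ ↦ (0, 9, 7);  λ_8+ρ ↦ (0, 9, 7)

2 distinct reps among the 8 weights ⇒ 2 W_17-linkage classes:

[[1, 2, 3, 4, 5], [6, 7, 8]]


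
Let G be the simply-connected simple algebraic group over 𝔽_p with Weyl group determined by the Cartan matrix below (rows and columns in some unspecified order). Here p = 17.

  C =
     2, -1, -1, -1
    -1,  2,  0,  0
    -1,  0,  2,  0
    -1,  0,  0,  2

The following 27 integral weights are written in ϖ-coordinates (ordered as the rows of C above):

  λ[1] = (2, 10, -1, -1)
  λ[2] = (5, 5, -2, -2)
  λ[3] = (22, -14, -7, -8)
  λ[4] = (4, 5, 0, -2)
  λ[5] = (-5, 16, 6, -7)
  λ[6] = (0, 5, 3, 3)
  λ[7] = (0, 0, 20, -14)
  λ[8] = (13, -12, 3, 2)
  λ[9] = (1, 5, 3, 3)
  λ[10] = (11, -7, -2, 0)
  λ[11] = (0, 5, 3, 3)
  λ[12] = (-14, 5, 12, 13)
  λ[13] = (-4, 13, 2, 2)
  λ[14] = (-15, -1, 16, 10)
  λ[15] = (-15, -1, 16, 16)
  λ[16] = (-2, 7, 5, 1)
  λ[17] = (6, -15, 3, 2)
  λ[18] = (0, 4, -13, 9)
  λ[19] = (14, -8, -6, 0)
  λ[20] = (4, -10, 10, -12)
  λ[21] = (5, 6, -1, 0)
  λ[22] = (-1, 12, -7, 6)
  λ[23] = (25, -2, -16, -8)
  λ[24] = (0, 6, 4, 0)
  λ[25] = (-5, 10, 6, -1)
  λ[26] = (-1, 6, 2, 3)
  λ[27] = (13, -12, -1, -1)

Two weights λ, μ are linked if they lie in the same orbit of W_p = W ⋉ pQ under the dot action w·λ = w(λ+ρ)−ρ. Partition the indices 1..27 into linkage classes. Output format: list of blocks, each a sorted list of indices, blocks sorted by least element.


C ↔ D_4 under row/col permutation; |W(D_4)| = 192.

Each λ_j+ρ reduced to Ā_17; 4-tuples below use C's row order:

  λ_1+ρ ↦ (3, 11, 0, 0);  λ_2+ρ ↦ (4, 6, 1, 1);  λ_3+ρ ↦ (3, 7, 0, 1);  λ_4+ρ ↦ (4, 6, 1, 1);  λ_5+ρ ↦ (0, 7, 3, 4);  λ_6+ρ ↦ (1, 6, 4, 4);  λ_7+ρ ↦ (1, 6, 4, 4);  λ_8+ρ ↦ (3, 7, 0, 1);  λ_9+ρ ↦ (1, 6, 4, 4);  λ_10+ρ ↦ (4, 6, 1, 1);  λ_11+ρ ↦ (1, 6, 4, 4);  λ_12+ρ ↦ (3, 7, 0, 1);  λ_13+ρ ↦ (3, 11, 0, 0);  λ_14+ρ ↦ (3, 11, 0, 0);  λ_15+ρ ↦ (3, 11, 0, 0);  λ_16+ρ ↦ (1, 7, 5, 1);  λ_17+ρ ↦ (0, 7, 3, 4);  λ_18+ρ ↦ (4, 6, 1, 1);  λ_19+ρ ↦ (1, 7, 5, 1);  λ_20+ρ ↦ (1, 6, 4, 4);  λ_21+ρ ↦ (3, 7, 0, 1);  λ_22+ρ ↦ (3, 7, 0, 1);  λ_23+ρ ↦ (1, 7, 5, 1);  λ_24+ρ ↦ (1, 7, 5, 1);  λ_25+ρ ↦ (0, 7, 3, 4);  λ_26+ρ ↦ (0, 7, 3, 4);  λ_27+ρ ↦ (3, 11, 0, 0)

The 27 indices split into 6 linkage classes (same alcove rep ⇔ same W_17-dot-orbit):

[[1, 13, 14, 15, 27], [2, 4, 10, 18], [3, 8, 12, 21, 22], [5, 17, 25, 26], [6, 7, 9, 11, 20], [16, 19, 23, 24]]


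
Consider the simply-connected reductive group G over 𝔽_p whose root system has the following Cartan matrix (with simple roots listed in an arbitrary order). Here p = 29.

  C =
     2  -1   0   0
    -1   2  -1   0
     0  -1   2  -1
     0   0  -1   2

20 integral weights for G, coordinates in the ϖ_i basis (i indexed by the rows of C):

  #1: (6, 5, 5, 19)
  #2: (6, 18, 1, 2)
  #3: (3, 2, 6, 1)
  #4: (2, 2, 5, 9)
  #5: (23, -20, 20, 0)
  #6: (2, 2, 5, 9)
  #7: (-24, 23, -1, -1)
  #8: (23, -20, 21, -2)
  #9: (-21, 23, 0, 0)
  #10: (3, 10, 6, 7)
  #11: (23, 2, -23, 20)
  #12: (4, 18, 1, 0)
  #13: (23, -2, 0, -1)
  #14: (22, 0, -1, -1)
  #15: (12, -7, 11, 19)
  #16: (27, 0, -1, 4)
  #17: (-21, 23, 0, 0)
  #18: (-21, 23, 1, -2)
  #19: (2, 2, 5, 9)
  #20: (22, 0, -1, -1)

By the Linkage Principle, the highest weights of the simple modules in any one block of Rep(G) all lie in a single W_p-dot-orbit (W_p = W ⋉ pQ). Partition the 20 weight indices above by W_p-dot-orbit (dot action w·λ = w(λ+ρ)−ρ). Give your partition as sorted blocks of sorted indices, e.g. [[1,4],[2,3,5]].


C ↔ A_4 under row/col permutation; |W(A_4)| = 120.

W_29-reps of the 20 weights in Ā_29 (same 4-coord order as C):

  λ_1 → (3, 3, 6, 10) · λ_2 → (5, 19, 2, 1) · λ_3 → (4, 3, 7, 2) · λ_4 → (3, 3, 6, 10) · λ_5 → (5, 19, 2, 1) · λ_6 → (3, 3, 6, 10) · λ_7 → (23, 1, 0, 0) · λ_8 → (5, 19, 2, 1) · λ_9 → (20, 4, 1, 1) · λ_10 → (3, 11, 7, 7) · λ_11 → (5, 19, 2, 1) · λ_12 → (5, 19, 2, 1) · λ_13 → (23, 1, 0, 0) · λ_14 → (23, 1, 0, 0) · λ_15 → (3, 3, 6, 10) · λ_16 → (23, 1, 0, 0) · λ_17 → (20, 4, 1, 1) · λ_18 → (20, 4, 1, 1) · λ_19 → (3, 3, 6, 10) · λ_20 → (23, 1, 0, 0)

The 20 indices split into 6 linkage classes (same alcove rep ⇔ same W_29-dot-orbit):

[[1, 4, 6, 15, 19], [2, 5, 8, 11, 12], [3], [7, 13, 14, 16, 20], [9, 17, 18], [10]]


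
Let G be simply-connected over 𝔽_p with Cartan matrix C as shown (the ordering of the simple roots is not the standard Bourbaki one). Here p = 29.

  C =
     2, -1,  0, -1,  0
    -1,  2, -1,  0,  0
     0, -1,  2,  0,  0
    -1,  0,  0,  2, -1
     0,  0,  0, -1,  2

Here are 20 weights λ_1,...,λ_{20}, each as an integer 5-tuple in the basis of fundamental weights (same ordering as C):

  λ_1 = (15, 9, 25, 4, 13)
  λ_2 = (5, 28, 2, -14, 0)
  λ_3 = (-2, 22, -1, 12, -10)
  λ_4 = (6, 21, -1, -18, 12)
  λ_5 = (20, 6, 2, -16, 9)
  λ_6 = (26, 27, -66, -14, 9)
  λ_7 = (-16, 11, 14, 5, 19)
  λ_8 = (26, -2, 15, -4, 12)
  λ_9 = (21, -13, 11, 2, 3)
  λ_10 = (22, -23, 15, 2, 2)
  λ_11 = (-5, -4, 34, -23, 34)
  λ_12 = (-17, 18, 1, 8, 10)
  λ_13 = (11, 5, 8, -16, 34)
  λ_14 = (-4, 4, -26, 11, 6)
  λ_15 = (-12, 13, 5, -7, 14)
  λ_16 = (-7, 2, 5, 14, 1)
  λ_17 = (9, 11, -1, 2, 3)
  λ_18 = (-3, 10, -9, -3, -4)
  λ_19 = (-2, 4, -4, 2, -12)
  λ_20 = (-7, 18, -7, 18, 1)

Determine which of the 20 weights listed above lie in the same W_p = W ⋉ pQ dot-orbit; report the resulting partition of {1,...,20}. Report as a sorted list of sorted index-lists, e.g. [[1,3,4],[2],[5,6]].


A_5 Cartan matrix, 5 simple roots permuted; ρ=(1,1,1,1,1).

λ_j+ρ reflected into Ā_29 (⟨·,θ^∨⟩≤29); 5-tuples as given:

  1: (6, 7, 1, 10, 3) · 2: (1, 16, 6, 3, 3) · 3: (1, 16, 6, 3, 3) · 4: (10, 12, 0, 3, 4) · 5: (6, 7, 1, 10, 3) · 6: (6, 7, 1, 10, 3) · 7: (3, 3, 3, 9, 2) · 8: (6, 7, 1, 10, 3) · 9: (10, 12, 0, 3, 4) · 10: (1, 16, 6, 3, 3) · 11: (1, 16, 6, 3, 3) · 12: (9, 3, 2, 7, 4) · 13: (3, 3, 3, 9, 2) · 14: (9, 3, 2, 7, 4) · 15: (3, 3, 3, 9, 2) · 16: (3, 3, 3, 9, 2) · 17: (10, 12, 0, 3, 4) · 18: (1, 3, 4, 1, 2) · 19: (1, 3, 4, 1, 2) · 20: (6, 7, 1, 10, 3)

Partition of {1..20} into 6 W_29-dot-orbits:

[[1, 5, 6, 8, 20], [2, 3, 10, 11], [4, 9, 17], [7, 13, 15, 16], [12, 14], [18, 19]]


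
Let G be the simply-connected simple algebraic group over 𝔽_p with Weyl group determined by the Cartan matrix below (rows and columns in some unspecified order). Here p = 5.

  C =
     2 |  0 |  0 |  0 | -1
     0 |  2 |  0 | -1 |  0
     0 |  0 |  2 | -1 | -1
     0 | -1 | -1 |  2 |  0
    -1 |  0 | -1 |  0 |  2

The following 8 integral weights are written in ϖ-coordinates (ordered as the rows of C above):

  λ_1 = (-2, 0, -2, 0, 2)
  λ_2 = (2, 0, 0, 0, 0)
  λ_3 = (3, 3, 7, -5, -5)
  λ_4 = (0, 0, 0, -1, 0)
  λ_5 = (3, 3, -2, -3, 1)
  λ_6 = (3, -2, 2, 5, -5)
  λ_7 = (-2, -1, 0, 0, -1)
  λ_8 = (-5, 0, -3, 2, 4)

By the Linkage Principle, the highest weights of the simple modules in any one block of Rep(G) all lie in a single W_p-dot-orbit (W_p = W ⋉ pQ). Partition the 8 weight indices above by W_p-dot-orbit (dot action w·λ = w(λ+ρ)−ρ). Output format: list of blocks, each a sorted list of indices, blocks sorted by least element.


Root system A_5: the 5×5 matrix C matches after relabeling.

λ_j+ρ reflected into Ā_5 (⟨·,θ^∨⟩≤5); 5-tuples as given:

  λ_1 → (1, 1, 1, 0, 1)
  λ_2 → (1, 1, 1, 0, 1)
  λ_3 → (0, 0, 0, 1, 1)
  λ_4 → (1, 1, 1, 0, 1)
  λ_5 → (1, 1, 1, 0, 1)
  λ_6 → (0, 0, 0, 1, 1)
  λ_7 → (0, 0, 0, 1, 1)
  λ_8 → (1, 1, 1, 0, 1)

2 distinct reps among the 8 weights ⇒ 2 W_5-linkage classes:

[[1, 2, 4, 5, 8], [3, 6, 7]]


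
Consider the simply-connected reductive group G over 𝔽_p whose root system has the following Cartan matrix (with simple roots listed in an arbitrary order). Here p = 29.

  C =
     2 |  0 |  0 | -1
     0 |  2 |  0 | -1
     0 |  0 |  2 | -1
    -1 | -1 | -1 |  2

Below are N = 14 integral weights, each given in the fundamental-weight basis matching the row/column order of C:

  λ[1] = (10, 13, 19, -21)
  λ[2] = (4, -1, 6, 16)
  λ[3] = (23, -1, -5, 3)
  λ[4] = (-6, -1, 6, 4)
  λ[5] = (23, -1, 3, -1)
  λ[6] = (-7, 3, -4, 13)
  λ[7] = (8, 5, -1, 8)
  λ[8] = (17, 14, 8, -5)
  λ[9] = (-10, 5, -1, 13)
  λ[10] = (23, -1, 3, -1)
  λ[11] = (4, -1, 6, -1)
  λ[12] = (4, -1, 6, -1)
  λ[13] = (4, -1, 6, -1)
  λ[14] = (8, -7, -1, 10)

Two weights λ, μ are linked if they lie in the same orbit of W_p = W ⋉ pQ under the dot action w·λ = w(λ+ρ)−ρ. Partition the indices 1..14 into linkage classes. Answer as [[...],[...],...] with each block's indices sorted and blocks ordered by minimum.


Dynkin diagram of C (from the 6 off-diagonal −1 entries): D_4.

Alcove-folded reps (p=29, 14 weights, presented ϖ-order):

  λ_1 → (9, 6, 0, 5) · λ_2 → (5, 0, 7, 0) · λ_3 → (24, 0, 4, 0) · λ_4 → (5, 0, 7, 0) · λ_5 → (24, 0, 4, 0) · λ_6 → (6, 4, 3, 5) · λ_7 → (9, 6, 0, 5) · λ_8 → (9, 6, 0, 5) · λ_9 → (9, 6, 0, 5) · λ_10 → (24, 0, 4, 0) · λ_11 → (5, 0, 7, 0) · λ_12 → (5, 0, 7, 0) · λ_13 → (5, 0, 7, 0) · λ_14 → (9, 6, 0, 5)

Partition of {1..14} into 4 W_29-dot-orbits:

[[1, 7, 8, 9, 14], [2, 4, 11, 12, 13], [3, 5, 10], [6]]


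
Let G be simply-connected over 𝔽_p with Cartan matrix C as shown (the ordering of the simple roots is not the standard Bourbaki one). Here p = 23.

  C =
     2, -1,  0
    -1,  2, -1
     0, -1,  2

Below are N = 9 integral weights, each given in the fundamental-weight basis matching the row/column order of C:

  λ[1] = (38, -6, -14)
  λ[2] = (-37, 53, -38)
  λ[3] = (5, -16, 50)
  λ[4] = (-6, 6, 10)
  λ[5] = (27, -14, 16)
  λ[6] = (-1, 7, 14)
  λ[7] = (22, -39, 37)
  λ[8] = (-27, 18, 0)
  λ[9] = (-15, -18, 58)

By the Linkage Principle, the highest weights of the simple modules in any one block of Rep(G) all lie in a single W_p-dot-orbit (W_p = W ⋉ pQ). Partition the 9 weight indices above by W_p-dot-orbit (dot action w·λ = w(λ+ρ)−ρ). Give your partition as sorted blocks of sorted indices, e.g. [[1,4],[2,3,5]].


Dynkin diagram of C (from the 4 off-diagonal −1 entries): A_3.

Each λ_j+ρ reduced to Ā_23; 3-tuples below use C's row order:

  1: (5, 2, 11);  2: (6, 8, 5);  3: (6, 8, 5);  4: (5, 2, 11);  5: (6, 8, 5);  6: (0, 8, 15);  7: (0, 8, 15);  8: (16, 1, 3);  9: (6, 8, 5)

Linkage partition of the 9 weights (4 classes, p=23):

[[1, 4], [2, 3, 5, 9], [6, 7], [8]]


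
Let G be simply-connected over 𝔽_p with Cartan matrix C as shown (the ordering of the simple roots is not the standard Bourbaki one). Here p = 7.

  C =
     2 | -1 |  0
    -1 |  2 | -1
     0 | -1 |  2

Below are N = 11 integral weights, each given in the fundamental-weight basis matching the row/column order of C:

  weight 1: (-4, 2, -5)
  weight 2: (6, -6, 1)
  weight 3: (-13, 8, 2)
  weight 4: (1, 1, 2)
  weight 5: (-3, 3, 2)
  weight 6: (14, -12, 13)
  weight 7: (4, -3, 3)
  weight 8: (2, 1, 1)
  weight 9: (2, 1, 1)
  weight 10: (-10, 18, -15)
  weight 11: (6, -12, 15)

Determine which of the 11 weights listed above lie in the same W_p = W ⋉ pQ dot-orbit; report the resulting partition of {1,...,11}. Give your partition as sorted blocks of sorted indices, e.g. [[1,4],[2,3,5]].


Type A_3, rank 3, |W|=24; reorder rows/cols to standard.

W_7-reps of the 11 weights in Ā_7 (same 3-coord order as C):

  λ_1 → (1, 3, 0) · λ_2 → (2, 2, 3) · λ_3 → (2, 2, 3) · λ_4 → (2, 2, 3) · λ_5 → (2, 2, 3) · λ_6 → (1, 3, 0) · λ_7 → (3, 2, 2) · λ_8 → (3, 2, 2) · λ_9 → (3, 2, 2) · λ_10 → (2, 2, 3) · λ_11 → (3, 2, 2)

Partition of {1..11} into 3 W_7-dot-orbits:

[[1, 6], [2, 3, 4, 5, 10], [7, 8, 9, 11]]


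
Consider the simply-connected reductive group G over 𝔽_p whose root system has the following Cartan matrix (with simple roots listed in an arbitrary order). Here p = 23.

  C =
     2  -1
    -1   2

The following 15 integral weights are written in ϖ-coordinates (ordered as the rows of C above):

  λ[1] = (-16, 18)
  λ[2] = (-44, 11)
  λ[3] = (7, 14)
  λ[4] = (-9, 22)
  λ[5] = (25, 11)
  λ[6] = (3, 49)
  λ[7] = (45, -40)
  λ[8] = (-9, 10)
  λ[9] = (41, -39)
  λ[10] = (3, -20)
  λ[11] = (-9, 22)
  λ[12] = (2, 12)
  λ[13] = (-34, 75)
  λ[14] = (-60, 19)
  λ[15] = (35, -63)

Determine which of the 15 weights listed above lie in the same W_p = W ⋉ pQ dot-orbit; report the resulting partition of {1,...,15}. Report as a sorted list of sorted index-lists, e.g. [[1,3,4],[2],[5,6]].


Root system A_2: the 2×2 matrix C matches after relabeling.

Ā_23 reps of the 15 weights (A_2, coords as presented):

    1: (15, 4)
    2: (8, 3)
    3: (8, 15)
    4: (8, 15)
    5: (8, 3)
    6: (15, 4)
    7: (16, 0)
    8: (8, 3)
    9: (15, 4)
    10: (15, 4)
    11: (8, 15)
    12: (3, 13)
    13: (3, 13)
    14: (3, 13)
    15: (3, 13)

These 15 weights hit 5 W_23-dot-orbits; sizes (4, 3, 3, 1, 4):

[[1, 6, 9, 10], [2, 5, 8], [3, 4, 11], [7], [12, 13, 14, 15]]


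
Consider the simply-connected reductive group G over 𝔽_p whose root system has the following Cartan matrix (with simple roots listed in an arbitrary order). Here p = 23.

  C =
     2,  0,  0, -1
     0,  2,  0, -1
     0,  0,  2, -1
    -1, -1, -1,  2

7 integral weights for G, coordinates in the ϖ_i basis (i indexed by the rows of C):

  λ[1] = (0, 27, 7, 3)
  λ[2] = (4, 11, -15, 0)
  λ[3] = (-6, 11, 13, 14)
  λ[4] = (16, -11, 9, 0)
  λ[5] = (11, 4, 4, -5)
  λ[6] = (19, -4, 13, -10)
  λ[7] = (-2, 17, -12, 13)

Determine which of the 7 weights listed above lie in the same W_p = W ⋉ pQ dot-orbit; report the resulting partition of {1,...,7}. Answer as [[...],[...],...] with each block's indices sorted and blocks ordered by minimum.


Cartan matrix: type D_4 (|W|=192); un-permuting the 4 rows.

Folding the 7 weights λ_j+ρ into Ā_23 (reps in the given 4-coord order):

  λ_1+ρ ↦ (8, 1, 1, 4);  λ_2+ρ ↦ (8, 1, 1, 4);  λ_3+ρ ↦ (8, 1, 1, 4);  λ_4+ρ ↦ (8, 1, 1, 4);  λ_5+ρ ↦ (8, 1, 1, 4);  λ_6+ρ ↦ (8, 9, 2, 1);  λ_7+ρ ↦ (8, 9, 2, 1)

Partition of {1..7} into 2 W_23-dot-orbits:

[[1, 2, 3, 4, 5], [6, 7]]


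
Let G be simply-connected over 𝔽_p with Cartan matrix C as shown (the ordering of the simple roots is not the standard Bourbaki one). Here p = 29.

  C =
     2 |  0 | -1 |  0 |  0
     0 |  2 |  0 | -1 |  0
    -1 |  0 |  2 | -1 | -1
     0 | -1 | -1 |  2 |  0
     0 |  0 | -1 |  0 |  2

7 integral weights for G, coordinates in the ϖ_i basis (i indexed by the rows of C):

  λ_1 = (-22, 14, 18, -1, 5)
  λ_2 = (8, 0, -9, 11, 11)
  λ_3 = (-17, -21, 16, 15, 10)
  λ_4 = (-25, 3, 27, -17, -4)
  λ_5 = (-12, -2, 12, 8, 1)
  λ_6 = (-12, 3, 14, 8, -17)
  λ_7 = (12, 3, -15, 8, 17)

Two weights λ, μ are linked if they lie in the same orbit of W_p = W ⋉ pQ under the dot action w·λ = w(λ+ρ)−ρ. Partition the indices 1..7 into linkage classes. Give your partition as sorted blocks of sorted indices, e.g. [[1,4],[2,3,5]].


Dynkin diagram of C (from the 8 off-diagonal −1 entries): D_5.

λ_j+ρ reflected into Ā_29 (⟨·,θ^∨⟩≤29); 5-tuples as given:

  λ_1+ρ ↦ (10, 4, 4, 0, 5)
  λ_2+ρ ↦ (1, 1, 8, 3, 4)
  λ_3+ρ ↦ (1, 1, 8, 3, 4)
  λ_4+ρ ↦ (1, 1, 8, 3, 4)
  λ_5+ρ ↦ (11, 1, 2, 3, 2)
  λ_6+ρ ↦ (1, 1, 8, 3, 4)
  λ_7+ρ ↦ (1, 1, 8, 3, 4)

Grouping the 7 weights by Ā_29-representative: 3 linkage classes.

[[1], [2, 3, 4, 6, 7], [5]]


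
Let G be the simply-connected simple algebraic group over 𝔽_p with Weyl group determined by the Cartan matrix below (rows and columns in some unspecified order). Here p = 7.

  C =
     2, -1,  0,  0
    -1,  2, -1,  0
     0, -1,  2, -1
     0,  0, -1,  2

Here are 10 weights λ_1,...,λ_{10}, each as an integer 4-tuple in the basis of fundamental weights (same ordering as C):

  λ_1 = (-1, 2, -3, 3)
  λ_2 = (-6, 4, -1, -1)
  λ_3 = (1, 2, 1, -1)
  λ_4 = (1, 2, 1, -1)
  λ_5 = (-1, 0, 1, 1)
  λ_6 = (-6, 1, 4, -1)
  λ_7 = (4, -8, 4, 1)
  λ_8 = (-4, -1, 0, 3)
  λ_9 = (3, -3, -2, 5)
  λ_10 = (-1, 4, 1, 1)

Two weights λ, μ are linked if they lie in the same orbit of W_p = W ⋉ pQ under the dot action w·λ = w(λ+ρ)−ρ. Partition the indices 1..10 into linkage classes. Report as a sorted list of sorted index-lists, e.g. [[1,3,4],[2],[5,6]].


Root system A_4: the 4×4 matrix C matches after relabeling.

Alcove-folded reps (p=7, 10 weights, presented ϖ-order):

  1: (0, 1, 2, 2);  2: (5, 0, 0, 0);  3: (2, 3, 2, 0);  4: (2, 3, 2, 0);  5: (0, 1, 2, 2);  6: (2, 3, 2, 0);  7: (2, 3, 2, 0);  8: (0, 1, 2, 2);  9: (1, 1, 2, 3);  10: (2, 3, 2, 0)

4 distinct reps among the 10 weights ⇒ 4 W_7-linkage classes:

[[1, 5, 8], [2], [3, 4, 6, 7, 10], [9]]


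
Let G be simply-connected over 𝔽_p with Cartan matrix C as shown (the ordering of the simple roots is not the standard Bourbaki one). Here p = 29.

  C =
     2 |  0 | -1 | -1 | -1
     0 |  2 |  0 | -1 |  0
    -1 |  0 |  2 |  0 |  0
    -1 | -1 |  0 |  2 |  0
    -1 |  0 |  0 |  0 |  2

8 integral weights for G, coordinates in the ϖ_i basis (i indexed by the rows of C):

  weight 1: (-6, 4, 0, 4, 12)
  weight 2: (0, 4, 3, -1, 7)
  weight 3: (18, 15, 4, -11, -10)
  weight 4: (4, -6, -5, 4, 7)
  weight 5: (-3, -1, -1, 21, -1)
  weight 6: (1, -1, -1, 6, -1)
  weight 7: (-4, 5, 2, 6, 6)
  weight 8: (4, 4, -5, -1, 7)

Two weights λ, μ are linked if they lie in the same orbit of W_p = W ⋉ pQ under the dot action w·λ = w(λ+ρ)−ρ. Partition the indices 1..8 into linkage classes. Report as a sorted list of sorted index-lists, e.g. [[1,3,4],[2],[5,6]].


Dynkin diagram of C (from the 8 off-diagonal −1 entries): D_5.

Alcove-folded reps (p=29, 8 weights, presented ϖ-order):

  λ_1+ρ ↦ (1, 5, 4, 0, 8) · λ_2+ρ ↦ (1, 5, 4, 0, 8) · λ_3+ρ ↦ (1, 5, 4, 0, 8) · λ_4+ρ ↦ (1, 5, 4, 0, 8) · λ_5+ρ ↦ (2, 0, 0, 7, 0) · λ_6+ρ ↦ (2, 0, 0, 7, 0) · λ_7+ρ ↦ (3, 6, 0, 4, 4) · λ_8+ρ ↦ (1, 5, 4, 0, 8)

Partition of {1..8} into 3 W_29-dot-orbits:

[[1, 2, 3, 4, 8], [5, 6], [7]]


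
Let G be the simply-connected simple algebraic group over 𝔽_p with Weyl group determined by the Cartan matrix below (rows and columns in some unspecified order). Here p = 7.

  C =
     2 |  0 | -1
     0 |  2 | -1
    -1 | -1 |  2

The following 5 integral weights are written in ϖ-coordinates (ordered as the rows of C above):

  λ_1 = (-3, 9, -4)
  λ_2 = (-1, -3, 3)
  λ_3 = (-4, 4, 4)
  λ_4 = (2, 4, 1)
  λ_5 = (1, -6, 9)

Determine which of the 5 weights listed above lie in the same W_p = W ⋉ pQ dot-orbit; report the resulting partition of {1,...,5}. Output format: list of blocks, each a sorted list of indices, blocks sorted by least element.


Cartan matrix: type A_3 (|W|=24); un-permuting the 3 rows.

Folding the 5 weights λ_j+ρ into Ā_7 (reps in the given 3-coord order):

  λ_1+ρ ↦ (0, 2, 2) · λ_2+ρ ↦ (0, 2, 2) · λ_3+ρ ↦ (0, 2, 2) · λ_4+ρ ↦ (0, 2, 2) · λ_5+ρ ↦ (3, 0, 2)

Linkage partition of the 5 weights (2 classes, p=7):

[[1, 2, 3, 4], [5]]


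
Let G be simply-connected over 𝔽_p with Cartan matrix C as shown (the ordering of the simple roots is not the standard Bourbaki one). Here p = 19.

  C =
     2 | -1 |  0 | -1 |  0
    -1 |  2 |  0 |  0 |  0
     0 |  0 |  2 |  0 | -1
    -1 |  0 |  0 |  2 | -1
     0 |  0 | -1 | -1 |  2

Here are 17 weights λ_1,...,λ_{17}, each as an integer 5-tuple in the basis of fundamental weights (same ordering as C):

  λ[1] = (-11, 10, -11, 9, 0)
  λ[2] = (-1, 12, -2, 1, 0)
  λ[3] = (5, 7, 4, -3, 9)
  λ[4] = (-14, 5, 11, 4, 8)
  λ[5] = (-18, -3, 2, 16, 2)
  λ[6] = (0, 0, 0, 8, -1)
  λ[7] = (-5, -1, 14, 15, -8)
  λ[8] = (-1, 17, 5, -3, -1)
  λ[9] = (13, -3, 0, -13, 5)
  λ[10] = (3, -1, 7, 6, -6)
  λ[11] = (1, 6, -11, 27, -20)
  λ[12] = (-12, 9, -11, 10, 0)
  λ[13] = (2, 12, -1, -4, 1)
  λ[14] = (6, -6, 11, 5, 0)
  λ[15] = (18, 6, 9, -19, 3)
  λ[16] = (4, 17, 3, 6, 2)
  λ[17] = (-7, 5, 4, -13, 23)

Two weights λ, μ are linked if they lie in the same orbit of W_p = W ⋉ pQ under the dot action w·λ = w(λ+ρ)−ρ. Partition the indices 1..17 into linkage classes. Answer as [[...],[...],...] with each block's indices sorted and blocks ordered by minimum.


C ↔ A_5 under row/col permutation; |W(A_5)| = 720.

λ_j+ρ reflected into Ā_19 (⟨·,θ^∨⟩≤19); 5-tuples as given:

  1: (1, 1, 1, 9, 0)
  2: (0, 13, 1, 2, 0)
  3: (4, 0, 3, 2, 5)
  4: (0, 2, 5, 6, 1)
  5: (0, 13, 1, 2, 0)
  6: (1, 1, 1, 9, 0)
  7: (1, 0, 3, 4, 7)
  8: (0, 13, 1, 2, 0)
  9: (0, 2, 5, 6, 1)
  10: (4, 0, 3, 2, 5)
  11: (1, 1, 1, 9, 0)
  12: (1, 1, 1, 9, 0)
  13: (0, 13, 1, 2, 0)
  14: (0, 2, 5, 6, 1)
  15: (1, 0, 3, 4, 7)
  16: (1, 0, 3, 4, 7)
  17: (0, 2, 5, 6, 1)

These 17 weights hit 5 W_19-dot-orbits; sizes (4, 4, 2, 4, 3):

[[1, 6, 11, 12], [2, 5, 8, 13], [3, 10], [4, 9, 14, 17], [7, 15, 16]]


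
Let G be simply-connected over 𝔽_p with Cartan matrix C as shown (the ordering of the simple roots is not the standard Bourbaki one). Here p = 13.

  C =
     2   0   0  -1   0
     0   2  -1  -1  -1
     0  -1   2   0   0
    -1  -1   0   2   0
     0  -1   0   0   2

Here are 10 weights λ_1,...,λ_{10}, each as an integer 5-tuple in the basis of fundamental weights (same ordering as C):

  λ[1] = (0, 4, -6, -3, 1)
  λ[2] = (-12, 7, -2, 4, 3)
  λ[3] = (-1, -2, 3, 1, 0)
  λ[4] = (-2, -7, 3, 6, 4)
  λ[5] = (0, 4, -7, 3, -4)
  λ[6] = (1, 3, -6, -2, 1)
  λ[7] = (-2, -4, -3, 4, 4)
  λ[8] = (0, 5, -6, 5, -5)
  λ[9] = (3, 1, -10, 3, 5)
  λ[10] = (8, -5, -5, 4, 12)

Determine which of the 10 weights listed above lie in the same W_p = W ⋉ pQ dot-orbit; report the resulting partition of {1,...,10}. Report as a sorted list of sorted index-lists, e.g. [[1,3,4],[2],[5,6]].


D_5 Cartan matrix, 5 simple roots permuted; ρ=(1,1,1,1,1).

Alcove-folded reps (p=13, 10 weights, presented ϖ-order):

    λ_1+ρ ↦ (0, 1, 3, 1, 0)
    λ_2+ρ ↦ (0, 1, 3, 1, 0)
    λ_3+ρ ↦ (0, 1, 3, 1, 0)
    λ_4+ρ ↦ (1, 3, 2, 0, 1)
    λ_5+ρ ↦ (1, 3, 2, 0, 1)
    λ_6+ρ ↦ (0, 1, 3, 1, 0)
    λ_7+ρ ↦ (0, 1, 3, 1, 0)
    λ_8+ρ ↦ (1, 3, 2, 0, 1)
    λ_9+ρ ↦ (1, 3, 2, 0, 1)
    λ_10+ρ ↦ (1, 3, 2, 0, 1)

The 10 indices split into 2 linkage classes (same alcove rep ⇔ same W_13-dot-orbit):

[[1, 2, 3, 6, 7], [4, 5, 8, 9, 10]]
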